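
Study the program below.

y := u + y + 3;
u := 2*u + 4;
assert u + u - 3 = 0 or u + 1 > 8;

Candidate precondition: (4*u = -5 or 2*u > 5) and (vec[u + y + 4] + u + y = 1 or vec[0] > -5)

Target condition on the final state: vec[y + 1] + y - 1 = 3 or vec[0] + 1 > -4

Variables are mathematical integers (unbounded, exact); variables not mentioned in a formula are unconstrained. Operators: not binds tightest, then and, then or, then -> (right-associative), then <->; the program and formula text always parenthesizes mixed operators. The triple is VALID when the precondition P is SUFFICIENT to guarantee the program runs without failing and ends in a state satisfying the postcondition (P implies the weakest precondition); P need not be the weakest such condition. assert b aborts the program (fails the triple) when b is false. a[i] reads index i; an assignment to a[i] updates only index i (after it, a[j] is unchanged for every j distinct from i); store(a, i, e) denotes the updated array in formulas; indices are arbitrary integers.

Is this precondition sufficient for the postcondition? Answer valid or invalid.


Working backward. After the program, the postcondition vec[y + 1] + y - 1 = 3 or vec[0] + 1 > -4 must hold; in canonical form it is vec[y + 1] + y = 4 or vec[0] > -5.
Before assert u + u - 3 = 0 or u + 1 > 8: (2*u = 3 or u > 7) and (vec[y + 1] + y = 4 or vec[0] > -5)
Before u := 2*u + 4: (4*u = -5 or 2*u > 3) and (vec[y + 1] + y = 4 or vec[0] > -5)
Before y := u + y + 3: (4*u = -5 or 2*u > 3) and (vec[u + y + 4] + u + y = 1 or vec[0] > -5)
The weakest precondition is (4*u = -5 or 2*u > 3) and (vec[u + y + 4] + u + y = 1 or vec[0] > -5).
Check whether (4*u = -5 or 2*u > 5) and (vec[u + y + 4] + u + y = 1 or vec[0] > -5) implies it.
Every state satisfying the precondition satisfies the weakest precondition: the implication holds.
Answer: valid


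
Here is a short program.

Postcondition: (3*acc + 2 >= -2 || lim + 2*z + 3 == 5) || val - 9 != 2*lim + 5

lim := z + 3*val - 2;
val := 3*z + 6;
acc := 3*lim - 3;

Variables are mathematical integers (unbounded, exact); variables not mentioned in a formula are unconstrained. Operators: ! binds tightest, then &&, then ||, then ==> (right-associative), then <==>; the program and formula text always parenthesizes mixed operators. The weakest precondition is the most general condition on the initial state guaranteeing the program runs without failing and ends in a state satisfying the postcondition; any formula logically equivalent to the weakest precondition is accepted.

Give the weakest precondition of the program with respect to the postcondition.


Working backward. After the program, the postcondition (3*acc + 2 >= -2 || lim + 2*z + 3 == 5) || val - 9 != 2*lim + 5 must hold; in canonical form it is 3*acc >= -4 || lim + 2*z == 2 || val != 2*lim + 14.
Before acc := 3*lim - 3: 9*lim >= 5 || lim + 2*z == 2 || val != 2*lim + 14
Before val := 3*z + 6: 9*lim >= 5 || lim + 2*z == 2 || 3*z != 2*lim + 8
Before lim := z + 3*val - 2: 27*val + 9*z >= 23 || 3*val + 3*z == 4 || z != 6*val + 4
Answer: WP = 27*val + 9*z >= 23 || 3*val + 3*z == 4 || z != 6*val + 4


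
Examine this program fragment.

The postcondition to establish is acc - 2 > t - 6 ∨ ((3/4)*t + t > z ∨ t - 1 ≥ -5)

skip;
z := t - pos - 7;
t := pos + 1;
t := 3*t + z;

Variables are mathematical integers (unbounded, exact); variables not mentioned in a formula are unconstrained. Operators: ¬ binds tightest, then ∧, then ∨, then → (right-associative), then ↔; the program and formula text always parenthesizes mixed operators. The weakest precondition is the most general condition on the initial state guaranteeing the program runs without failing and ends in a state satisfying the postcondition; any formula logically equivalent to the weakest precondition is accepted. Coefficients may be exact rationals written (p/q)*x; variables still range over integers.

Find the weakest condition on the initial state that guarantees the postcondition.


Working backward. After the program, the postcondition acc - 2 > t - 6 ∨ ((3/4)*t + t > z ∨ t - 1 ≥ -5) must hold; in canonical form it is acc > t - 4 ∨ (7/4)*t > z ∨ t ≥ -4.
Before t := 3*t + z: acc > 3*t + z - 4 ∨ (21/4)*t + (3/4)*z > 0 ∨ 3*t + z ≥ -4
Before t := pos + 1: acc > 3*pos + z - 1 ∨ (21/4)*pos + (3/4)*z > -21/4 ∨ 3*pos + z ≥ -7
Before z := t - pos - 7: acc > 2*pos + t - 8 ∨ (9/2)*pos + (3/4)*t > 0 ∨ 2*pos + t ≥ 0
Before skip: acc > 2*pos + t - 8 ∨ (9/2)*pos + (3/4)*t > 0 ∨ 2*pos + t ≥ 0
Answer: WP = acc > 2*pos + t - 8 ∨ (9/2)*pos + (3/4)*t > 0 ∨ 2*pos + t ≥ 0


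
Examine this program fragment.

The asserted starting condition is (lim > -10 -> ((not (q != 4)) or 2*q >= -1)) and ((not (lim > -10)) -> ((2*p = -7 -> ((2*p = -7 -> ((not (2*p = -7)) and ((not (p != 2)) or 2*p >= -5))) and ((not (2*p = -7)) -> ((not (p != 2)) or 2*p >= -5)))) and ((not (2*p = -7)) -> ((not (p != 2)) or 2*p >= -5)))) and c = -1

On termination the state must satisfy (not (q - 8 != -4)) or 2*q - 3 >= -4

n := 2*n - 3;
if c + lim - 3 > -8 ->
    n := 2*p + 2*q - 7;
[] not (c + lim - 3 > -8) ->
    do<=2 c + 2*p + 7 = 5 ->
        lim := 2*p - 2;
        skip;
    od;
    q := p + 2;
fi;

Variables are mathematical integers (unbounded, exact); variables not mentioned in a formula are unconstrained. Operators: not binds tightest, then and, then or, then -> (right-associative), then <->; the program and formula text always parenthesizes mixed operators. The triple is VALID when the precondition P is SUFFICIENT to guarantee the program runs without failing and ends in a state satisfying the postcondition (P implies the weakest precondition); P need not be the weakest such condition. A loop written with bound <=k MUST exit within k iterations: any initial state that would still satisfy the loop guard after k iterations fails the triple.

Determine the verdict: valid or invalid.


Working backward. After the program, the postcondition (not (q - 8 != -4)) or 2*q - 3 >= -4 must hold; in canonical form it is (not (q != 4)) or 2*q >= -1.
Then branch requires (not (q != 4)) or 2*q >= -1; else branch requires (c + 2*p = -2 -> ((c + 2*p = -2 -> ((not (c + 2*p = -2)) and ((not (p != 2)) or 2*p >= -5))) and ((not (c + 2*p = -2)) -> ((not (p != 2)) or 2*p >= -5)))) and ((not (c + 2*p = -2)) -> ((not (p != 2)) or 2*p >= -5)).
Before the if: (c + lim > -5 -> ((not (q != 4)) or 2*q >= -1)) and ((not (c + lim > -5)) -> ((c + 2*p = -2 -> ((c + 2*p = -2 -> ((not (c + 2*p = -2)) and ((not (p != 2)) or 2*p >= -5))) and ((not (c + 2*p = -2)) -> ((not (p != 2)) or 2*p >= -5)))) and ((not (c + 2*p = -2)) -> ((not (p != 2)) or 2*p >= -5))))
Before n := 2*n - 3: (c + lim > -5 -> ((not (q != 4)) or 2*q >= -1)) and ((not (c + lim > -5)) -> ((c + 2*p = -2 -> ((c + 2*p = -2 -> ((not (c + 2*p = -2)) and ((not (p != 2)) or 2*p >= -5))) and ((not (c + 2*p = -2)) -> ((not (p != 2)) or 2*p >= -5)))) and ((not (c + 2*p = -2)) -> ((not (p != 2)) or 2*p >= -5))))
The weakest precondition is (c + lim > -5 -> ((not (q != 4)) or 2*q >= -1)) and ((not (c + lim > -5)) -> ((c + 2*p = -2 -> ((c + 2*p = -2 -> ((not (c + 2*p = -2)) and ((not (p != 2)) or 2*p >= -5))) and ((not (c + 2*p = -2)) -> ((not (p != 2)) or 2*p >= -5)))) and ((not (c + 2*p = -2)) -> ((not (p != 2)) or 2*p >= -5)))).
Check whether (lim > -10 -> ((not (q != 4)) or 2*q >= -1)) and ((not (lim > -10)) -> ((2*p = -7 -> ((2*p = -7 -> ((not (2*p = -7)) and ((not (p != 2)) or 2*p >= -5))) and ((not (2*p = -7)) -> ((not (p != 2)) or 2*p >= -5)))) and ((not (2*p = -7)) -> ((not (p != 2)) or 2*p >= -5)))) and c = -1 implies it.
Countermodel: at the initial state c = -1, lim = -4, p = -3, q = 4, the precondition holds but the weakest precondition fails.
Answer: invalid


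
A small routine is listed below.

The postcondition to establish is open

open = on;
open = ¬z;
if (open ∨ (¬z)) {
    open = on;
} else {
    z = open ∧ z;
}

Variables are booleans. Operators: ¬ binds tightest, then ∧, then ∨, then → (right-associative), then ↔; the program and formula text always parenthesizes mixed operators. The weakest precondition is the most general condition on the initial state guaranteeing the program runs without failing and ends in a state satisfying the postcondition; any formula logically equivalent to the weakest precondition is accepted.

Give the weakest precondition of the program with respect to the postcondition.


Working backward. After the program, open must hold.
Then branch requires on; else branch requires open.
Before the if: ((open ∨ (¬z)) → on) ∧ ((¬(open ∨ (¬z))) → open)
Before open := ¬z: ((¬z) → on) ∧ (z → (¬z))
Before open := on: ((¬z) → on) ∧ (z → (¬z))
Answer: WP = ((¬z) → on) ∧ (z → (¬z))


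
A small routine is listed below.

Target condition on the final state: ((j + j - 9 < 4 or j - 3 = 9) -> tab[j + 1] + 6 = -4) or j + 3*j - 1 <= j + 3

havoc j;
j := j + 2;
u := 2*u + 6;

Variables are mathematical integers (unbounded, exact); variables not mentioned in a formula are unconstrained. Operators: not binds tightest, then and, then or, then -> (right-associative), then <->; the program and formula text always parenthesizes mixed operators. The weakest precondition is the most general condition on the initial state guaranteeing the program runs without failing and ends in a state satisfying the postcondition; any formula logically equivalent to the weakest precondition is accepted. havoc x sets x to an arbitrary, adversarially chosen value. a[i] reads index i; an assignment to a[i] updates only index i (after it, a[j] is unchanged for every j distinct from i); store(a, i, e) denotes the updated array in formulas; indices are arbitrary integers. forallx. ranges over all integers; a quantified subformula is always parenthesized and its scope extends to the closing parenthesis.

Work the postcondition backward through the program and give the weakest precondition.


Working backward. After the program, the postcondition ((j + j - 9 < 4 or j - 3 = 9) -> tab[j + 1] + 6 = -4) or j + 3*j - 1 <= j + 3 must hold; in canonical form it is ((2*j < 13 or j = 12) -> tab[j + 1] = -10) or 3*j <= 4.
Before u := 2*u + 6: ((2*j < 13 or j = 12) -> tab[j + 1] = -10) or 3*j <= 4
Before j := j + 2: ((2*j < 9 or j = 10) -> tab[j + 3] = -10) or 3*j <= -2
Before havoc j: forall j_1. (((2*j_1 < 9 or j_1 = 10) -> tab[j_1 + 3] = -10) or 3*j_1 <= -2)
Answer: WP = forall j_1. (((2*j_1 < 9 or j_1 = 10) -> tab[j_1 + 3] = -10) or 3*j_1 <= -2)


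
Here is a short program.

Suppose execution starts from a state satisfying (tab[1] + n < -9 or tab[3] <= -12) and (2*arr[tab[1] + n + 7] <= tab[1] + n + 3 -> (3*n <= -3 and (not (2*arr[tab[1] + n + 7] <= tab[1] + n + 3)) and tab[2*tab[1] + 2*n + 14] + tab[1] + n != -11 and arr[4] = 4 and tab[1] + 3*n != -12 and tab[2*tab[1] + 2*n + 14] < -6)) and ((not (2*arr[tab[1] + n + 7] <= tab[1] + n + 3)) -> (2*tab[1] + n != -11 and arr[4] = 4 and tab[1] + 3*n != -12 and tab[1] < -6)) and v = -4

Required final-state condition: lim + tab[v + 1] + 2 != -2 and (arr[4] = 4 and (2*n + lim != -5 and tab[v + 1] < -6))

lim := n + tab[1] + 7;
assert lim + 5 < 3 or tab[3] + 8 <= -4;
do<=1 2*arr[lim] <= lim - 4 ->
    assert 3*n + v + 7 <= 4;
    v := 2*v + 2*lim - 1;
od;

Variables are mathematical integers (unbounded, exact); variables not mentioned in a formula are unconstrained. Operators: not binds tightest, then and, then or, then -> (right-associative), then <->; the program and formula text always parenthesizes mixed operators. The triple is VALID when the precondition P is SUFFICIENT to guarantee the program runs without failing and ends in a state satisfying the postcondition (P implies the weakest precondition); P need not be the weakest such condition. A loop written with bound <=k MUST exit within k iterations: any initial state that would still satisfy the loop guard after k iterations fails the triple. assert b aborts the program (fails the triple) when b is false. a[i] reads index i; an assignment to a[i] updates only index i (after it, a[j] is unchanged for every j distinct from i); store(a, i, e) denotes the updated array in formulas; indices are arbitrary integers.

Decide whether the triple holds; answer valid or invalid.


Working backward. After the program, the postcondition lim + tab[v + 1] + 2 != -2 and (arr[4] = 4 and (2*n + lim != -5 and tab[v + 1] < -6)) must hold; in canonical form it is tab[v + 1] + lim != -4 and arr[4] = 4 and lim + 2*n != -5 and tab[v + 1] < -6.
Before the loop (bound <=1), unroll the exhaustion recursion (WP_0 = exit-now case; WP_j = one more guarded iteration, up to j = 1):
  WP_0: (not (2*arr[lim] <= lim - 4)) and tab[v + 1] + lim != -4 and arr[4] = 4 and lim + 2*n != -5 and tab[v + 1] < -6
  WP_1: (2*arr[lim] <= lim - 4 -> (3*n + v <= -3 and (not (2*arr[lim] <= lim - 4)) and tab[2*lim + 2*v] + lim != -4 and arr[4] = 4 and lim + 2*n != -5 and tab[2*lim + 2*v] < -6)) and ((not (2*arr[lim] <= lim - 4)) -> (tab[v + 1] + lim != -4 and arr[4] = 4 and lim + 2*n != -5 and tab[v + 1] < -6))
So before the loop: (2*arr[lim] <= lim - 4 -> (3*n + v <= -3 and (not (2*arr[lim] <= lim - 4)) and tab[2*lim + 2*v] + lim != -4 and arr[4] = 4 and lim + 2*n != -5 and tab[2*lim + 2*v] < -6)) and ((not (2*arr[lim] <= lim - 4)) -> (tab[v + 1] + lim != -4 and arr[4] = 4 and lim + 2*n != -5 and tab[v + 1] < -6))
Before assert lim + 5 < 3 or tab[3] + 8 <= -4: (lim < -2 or tab[3] <= -12) and (2*arr[lim] <= lim - 4 -> (3*n + v <= -3 and (not (2*arr[lim] <= lim - 4)) and tab[2*lim + 2*v] + lim != -4 and arr[4] = 4 and lim + 2*n != -5 and tab[2*lim + 2*v] < -6)) and ((not (2*arr[lim] <= lim - 4)) -> (tab[v + 1] + lim != -4 and arr[4] = 4 and lim + 2*n != -5 and tab[v + 1] < -6))
Before lim := n + tab[1] + 7: (tab[1] + n < -9 or tab[3] <= -12) and (2*arr[tab[1] + n + 7] <= tab[1] + n + 3 -> (3*n + v <= -3 and (not (2*arr[tab[1] + n + 7] <= tab[1] + n + 3)) and tab[2*tab[1] + 2*n + 2*v + 14] + tab[1] + n != -11 and arr[4] = 4 and tab[1] + 3*n != -12 and tab[2*tab[1] + 2*n + 2*v + 14] < -6)) and ((not (2*arr[tab[1] + n + 7] <= tab[1] + n + 3)) -> (tab[v + 1] + tab[1] + n != -11 and arr[4] = 4 and tab[1] + 3*n != -12 and tab[v + 1] < -6))
The weakest precondition is (tab[1] + n < -9 or tab[3] <= -12) and (2*arr[tab[1] + n + 7] <= tab[1] + n + 3 -> (3*n + v <= -3 and (not (2*arr[tab[1] + n + 7] <= tab[1] + n + 3)) and tab[2*tab[1] + 2*n + 2*v + 14] + tab[1] + n != -11 and arr[4] = 4 and tab[1] + 3*n != -12 and tab[2*tab[1] + 2*n + 2*v + 14] < -6)) and ((not (2*arr[tab[1] + n + 7] <= tab[1] + n + 3)) -> (tab[v + 1] + tab[1] + n != -11 and arr[4] = 4 and tab[1] + 3*n != -12 and tab[v + 1] < -6)).
Check whether (tab[1] + n < -9 or tab[3] <= -12) and (2*arr[tab[1] + n + 7] <= tab[1] + n + 3 -> (3*n <= -3 and (not (2*arr[tab[1] + n + 7] <= tab[1] + n + 3)) and tab[2*tab[1] + 2*n + 14] + tab[1] + n != -11 and arr[4] = 4 and tab[1] + 3*n != -12 and tab[2*tab[1] + 2*n + 14] < -6)) and ((not (2*arr[tab[1] + n + 7] <= tab[1] + n + 3)) -> (2*tab[1] + n != -11 and arr[4] = 4 and tab[1] + 3*n != -12 and tab[1] < -6)) and v = -4 implies it.
Countermodel: at the initial state arr = {[-20] = 0, [-12] = 0, [-6] = 0, [-3] = 0, [1] = 0, [3] = 0, [4] = 4, elsewhere 0}, n = 0, tab = {[-20] = -13, [-12] = -13, [-6] = -13, [-3] = 30152, [1] = -13, [3] = -13, [4] = -13, elsewhere -13}, v = -4, the precondition holds but the weakest precondition fails.
Answer: invalid


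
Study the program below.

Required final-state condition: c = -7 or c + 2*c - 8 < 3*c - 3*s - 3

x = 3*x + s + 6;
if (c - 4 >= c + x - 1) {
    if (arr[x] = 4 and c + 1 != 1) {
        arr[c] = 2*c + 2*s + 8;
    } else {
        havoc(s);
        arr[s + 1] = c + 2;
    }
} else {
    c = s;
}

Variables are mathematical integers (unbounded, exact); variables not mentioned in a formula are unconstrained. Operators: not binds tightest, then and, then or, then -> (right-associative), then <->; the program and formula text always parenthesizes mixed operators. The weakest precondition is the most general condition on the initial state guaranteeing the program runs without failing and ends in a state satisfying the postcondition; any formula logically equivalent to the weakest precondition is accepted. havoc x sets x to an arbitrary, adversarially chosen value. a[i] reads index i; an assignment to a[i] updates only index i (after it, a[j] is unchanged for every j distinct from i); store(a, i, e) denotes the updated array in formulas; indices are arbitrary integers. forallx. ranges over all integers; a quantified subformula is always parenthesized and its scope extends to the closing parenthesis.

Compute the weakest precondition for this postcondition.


Working backward. After the program, the postcondition c = -7 or c + 2*c - 8 < 3*c - 3*s - 3 must hold; in canonical form it is c = -7 or 3*s < 5.
Then branch requires ((arr[x] = 4 and c != 0) -> (c = -7 or 3*s < 5)) and ((not (arr[x] = 4 and c != 0)) -> (forall s_1. (c = -7 or 3*s_1 < 5))); else branch requires s = -7 or 3*s < 5.
Before the if: (x <= -3 -> (((arr[x] = 4 and c != 0) -> (c = -7 or 3*s < 5)) and ((not (arr[x] = 4 and c != 0)) -> (forall s_1. (c = -7 or 3*s_1 < 5))))) and ((not (x <= -3)) -> (s = -7 or 3*s < 5))
Before x := 3*x + s + 6: (s + 3*x <= -9 -> (((arr[s + 3*x + 6] = 4 and c != 0) -> (c = -7 or 3*s < 5)) and ((not (arr[s + 3*x + 6] = 4 and c != 0)) -> (forall s_1. (c = -7 or 3*s_1 < 5))))) and ((not (s + 3*x <= -9)) -> (s = -7 or 3*s < 5))
Answer: WP = (s + 3*x <= -9 -> (((arr[s + 3*x + 6] = 4 and c != 0) -> (c = -7 or 3*s < 5)) and ((not (arr[s + 3*x + 6] = 4 and c != 0)) -> (forall s_1. (c = -7 or 3*s_1 < 5))))) and ((not (s + 3*x <= -9)) -> (s = -7 or 3*s < 5))


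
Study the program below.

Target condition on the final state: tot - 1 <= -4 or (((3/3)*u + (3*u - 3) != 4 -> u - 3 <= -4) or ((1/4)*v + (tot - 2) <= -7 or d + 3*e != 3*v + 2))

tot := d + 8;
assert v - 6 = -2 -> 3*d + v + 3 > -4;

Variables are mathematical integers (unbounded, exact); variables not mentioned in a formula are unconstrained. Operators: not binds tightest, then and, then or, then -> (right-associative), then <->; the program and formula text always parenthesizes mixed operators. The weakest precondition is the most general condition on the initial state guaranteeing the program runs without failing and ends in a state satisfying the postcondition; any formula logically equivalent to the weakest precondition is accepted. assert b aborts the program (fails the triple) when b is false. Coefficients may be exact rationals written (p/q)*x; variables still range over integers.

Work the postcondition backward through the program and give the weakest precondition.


Working backward. After the program, the postcondition tot - 1 <= -4 or (((3/3)*u + (3*u - 3) != 4 -> u - 3 <= -4) or ((1/4)*v + (tot - 2) <= -7 or d + 3*e != 3*v + 2)) must hold; in canonical form it is tot <= -3 or (4*u != 7 -> u <= -1) or tot + (1/4)*v <= -5 or d + 3*e != 3*v + 2.
Before assert v - 6 = -2 -> 3*d + v + 3 > -4: (v = 4 -> 3*d + v > -7) and (tot <= -3 or (4*u != 7 -> u <= -1) or tot + (1/4)*v <= -5 or d + 3*e != 3*v + 2)
Before tot := d + 8: (v = 4 -> 3*d + v > -7) and (d <= -11 or (4*u != 7 -> u <= -1) or d + (1/4)*v <= -13 or d + 3*e != 3*v + 2)
Answer: WP = (v = 4 -> 3*d + v > -7) and (d <= -11 or (4*u != 7 -> u <= -1) or d + (1/4)*v <= -13 or d + 3*e != 3*v + 2)


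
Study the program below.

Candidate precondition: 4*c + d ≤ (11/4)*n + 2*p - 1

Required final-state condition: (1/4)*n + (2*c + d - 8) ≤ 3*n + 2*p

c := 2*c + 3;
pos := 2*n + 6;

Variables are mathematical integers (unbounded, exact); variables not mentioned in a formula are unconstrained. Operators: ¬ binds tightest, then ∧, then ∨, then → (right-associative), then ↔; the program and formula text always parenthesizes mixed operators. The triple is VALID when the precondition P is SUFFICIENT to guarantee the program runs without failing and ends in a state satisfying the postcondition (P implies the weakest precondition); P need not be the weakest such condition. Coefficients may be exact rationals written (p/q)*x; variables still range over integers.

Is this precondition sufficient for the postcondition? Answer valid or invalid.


Working backward. After the program, the postcondition (1/4)*n + (2*c + d - 8) ≤ 3*n + 2*p must hold; in canonical form it is 2*c + d ≤ (11/4)*n + 2*p + 8.
Before pos := 2*n + 6: 2*c + d ≤ (11/4)*n + 2*p + 8
Before c := 2*c + 3: 4*c + d ≤ (11/4)*n + 2*p + 2
The weakest precondition is 4*c + d ≤ (11/4)*n + 2*p + 2.
Check whether 4*c + d ≤ (11/4)*n + 2*p - 1 implies it.
Every state satisfying the precondition satisfies the weakest precondition: the implication holds.
Answer: valid


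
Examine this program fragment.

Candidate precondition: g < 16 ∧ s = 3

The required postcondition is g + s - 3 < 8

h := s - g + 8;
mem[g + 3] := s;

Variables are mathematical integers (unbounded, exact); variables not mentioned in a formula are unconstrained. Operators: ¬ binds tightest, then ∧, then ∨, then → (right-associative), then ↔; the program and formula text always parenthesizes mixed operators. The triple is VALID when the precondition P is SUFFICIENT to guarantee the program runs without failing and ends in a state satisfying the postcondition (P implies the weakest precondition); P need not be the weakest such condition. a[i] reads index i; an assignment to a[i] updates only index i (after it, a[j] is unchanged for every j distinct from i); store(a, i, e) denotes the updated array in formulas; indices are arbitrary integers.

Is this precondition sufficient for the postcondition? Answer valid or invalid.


Working backward. After the program, the postcondition g + s - 3 < 8 must hold; in canonical form it is g + s < 11.
Before mem[g + 3] := s: g + s < 11
Before h := s - g + 8: g + s < 11
The weakest precondition is g + s < 11.
Check whether g < 16 ∧ s = 3 implies it.
Countermodel: at the initial state g = 8, s = 3, the precondition holds but the weakest precondition fails.
Answer: invalid


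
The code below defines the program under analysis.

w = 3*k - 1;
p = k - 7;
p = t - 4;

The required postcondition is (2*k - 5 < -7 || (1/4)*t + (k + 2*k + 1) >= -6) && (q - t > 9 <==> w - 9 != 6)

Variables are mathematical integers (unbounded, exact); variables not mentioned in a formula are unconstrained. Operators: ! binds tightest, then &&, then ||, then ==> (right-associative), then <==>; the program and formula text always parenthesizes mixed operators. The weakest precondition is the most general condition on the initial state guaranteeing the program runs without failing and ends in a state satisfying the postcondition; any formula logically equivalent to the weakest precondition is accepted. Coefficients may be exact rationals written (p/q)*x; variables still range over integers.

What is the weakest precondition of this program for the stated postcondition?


Working backward. After the program, the postcondition (2*k - 5 < -7 || (1/4)*t + (k + 2*k + 1) >= -6) && (q - t > 9 <==> w - 9 != 6) must hold; in canonical form it is (2*k < -2 || 3*k + (1/4)*t >= -7) && (q > t + 9 <==> w != 15).
Before p := t - 4: (2*k < -2 || 3*k + (1/4)*t >= -7) && (q > t + 9 <==> w != 15)
Before p := k - 7: (2*k < -2 || 3*k + (1/4)*t >= -7) && (q > t + 9 <==> w != 15)
Before w := 3*k - 1: (2*k < -2 || 3*k + (1/4)*t >= -7) && (q > t + 9 <==> 3*k != 16)
Answer: WP = (2*k < -2 || 3*k + (1/4)*t >= -7) && (q > t + 9 <==> 3*k != 16)


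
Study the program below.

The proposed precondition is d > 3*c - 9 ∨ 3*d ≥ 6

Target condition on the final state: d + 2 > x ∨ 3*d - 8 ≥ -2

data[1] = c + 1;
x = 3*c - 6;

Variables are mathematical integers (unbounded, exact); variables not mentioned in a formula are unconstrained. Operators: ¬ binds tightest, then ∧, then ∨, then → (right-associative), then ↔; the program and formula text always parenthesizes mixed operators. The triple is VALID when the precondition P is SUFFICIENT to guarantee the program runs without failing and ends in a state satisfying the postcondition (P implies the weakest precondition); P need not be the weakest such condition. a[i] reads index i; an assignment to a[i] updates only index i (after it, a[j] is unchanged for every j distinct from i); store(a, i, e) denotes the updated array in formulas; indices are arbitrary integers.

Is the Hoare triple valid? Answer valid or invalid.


Working backward. After the program, the postcondition d + 2 > x ∨ 3*d - 8 ≥ -2 must hold; in canonical form it is d > x - 2 ∨ 3*d ≥ 6.
Before x := 3*c - 6: d > 3*c - 8 ∨ 3*d ≥ 6
Before data[1] := c + 1: d > 3*c - 8 ∨ 3*d ≥ 6
The weakest precondition is d > 3*c - 8 ∨ 3*d ≥ 6.
Check whether d > 3*c - 9 ∨ 3*d ≥ 6 implies it.
Countermodel: at the initial state c = 3, d = 1, the precondition holds but the weakest precondition fails.
Answer: invalid


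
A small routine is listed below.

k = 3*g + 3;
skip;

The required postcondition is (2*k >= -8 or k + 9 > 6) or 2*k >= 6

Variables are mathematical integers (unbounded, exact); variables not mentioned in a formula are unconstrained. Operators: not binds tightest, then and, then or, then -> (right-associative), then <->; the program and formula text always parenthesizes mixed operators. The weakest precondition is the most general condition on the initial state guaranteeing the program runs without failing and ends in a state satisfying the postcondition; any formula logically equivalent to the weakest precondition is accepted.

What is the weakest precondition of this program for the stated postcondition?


Working backward. After the program, the postcondition (2*k >= -8 or k + 9 > 6) or 2*k >= 6 must hold; in canonical form it is 2*k >= -8 or k > -3 or 2*k >= 6.
Before skip: 2*k >= -8 or k > -3 or 2*k >= 6
Before k := 3*g + 3: 6*g >= -14 or 3*g > -6 or 6*g >= 0
Answer: WP = 6*g >= -14 or 3*g > -6 or 6*g >= 0


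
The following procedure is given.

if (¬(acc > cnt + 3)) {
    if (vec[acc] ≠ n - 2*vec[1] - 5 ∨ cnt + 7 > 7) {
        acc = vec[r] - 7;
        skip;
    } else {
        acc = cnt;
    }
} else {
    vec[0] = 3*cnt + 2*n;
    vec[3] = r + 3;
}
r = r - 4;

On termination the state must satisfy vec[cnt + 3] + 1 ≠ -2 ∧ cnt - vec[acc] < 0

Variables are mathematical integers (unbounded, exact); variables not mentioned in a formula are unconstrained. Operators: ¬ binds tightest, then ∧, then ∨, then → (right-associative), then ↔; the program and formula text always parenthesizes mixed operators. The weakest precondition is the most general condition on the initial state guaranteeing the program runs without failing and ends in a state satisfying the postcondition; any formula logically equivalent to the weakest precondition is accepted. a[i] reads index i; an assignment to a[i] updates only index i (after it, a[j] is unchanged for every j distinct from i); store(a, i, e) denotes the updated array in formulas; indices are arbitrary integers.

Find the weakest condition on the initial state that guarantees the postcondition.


Working backward. After the program, the postcondition vec[cnt + 3] + 1 ≠ -2 ∧ cnt - vec[acc] < 0 must hold; in canonical form it is vec[cnt + 3] ≠ -3 ∧ cnt < vec[acc].
Before r := r - 4: vec[cnt + 3] ≠ -3 ∧ cnt < vec[acc]
Then branch requires ((2*vec[1] + vec[acc] ≠ n - 5 ∨ cnt > 0) → (vec[cnt + 3] ≠ -3 ∧ cnt < vec[vec[r] - 7])) ∧ ((¬(2*vec[1] + vec[acc] ≠ n - 5 ∨ cnt > 0)) → (vec[cnt + 3] ≠ -3 ∧ cnt < vec[cnt])); else branch requires store(store(vec, 0, 3*cnt + 2*n), 3, r + 3)[cnt + 3] ≠ -3 ∧ cnt < store(store(vec, 0, 3*cnt + 2*n), 3, r + 3)[acc].
Before the if: ((¬(acc > cnt + 3)) → (((2*vec[1] + vec[acc] ≠ n - 5 ∨ cnt > 0) → (vec[cnt + 3] ≠ -3 ∧ cnt < vec[vec[r] - 7])) ∧ ((¬(2*vec[1] + vec[acc] ≠ n - 5 ∨ cnt > 0)) → (vec[cnt + 3] ≠ -3 ∧ cnt < vec[cnt])))) ∧ (acc > cnt + 3 → (store(store(vec, 0, 3*cnt + 2*n), 3, r + 3)[cnt + 3] ≠ -3 ∧ cnt < store(store(vec, 0, 3*cnt + 2*n), 3, r + 3)[acc]))
Answer: WP = ((¬(acc > cnt + 3)) → (((2*vec[1] + vec[acc] ≠ n - 5 ∨ cnt > 0) → (vec[cnt + 3] ≠ -3 ∧ cnt < vec[vec[r] - 7])) ∧ ((¬(2*vec[1] + vec[acc] ≠ n - 5 ∨ cnt > 0)) → (vec[cnt + 3] ≠ -3 ∧ cnt < vec[cnt])))) ∧ (acc > cnt + 3 → (store(store(vec, 0, 3*cnt + 2*n), 3, r + 3)[cnt + 3] ≠ -3 ∧ cnt < store(store(vec, 0, 3*cnt + 2*n), 3, r + 3)[acc]))


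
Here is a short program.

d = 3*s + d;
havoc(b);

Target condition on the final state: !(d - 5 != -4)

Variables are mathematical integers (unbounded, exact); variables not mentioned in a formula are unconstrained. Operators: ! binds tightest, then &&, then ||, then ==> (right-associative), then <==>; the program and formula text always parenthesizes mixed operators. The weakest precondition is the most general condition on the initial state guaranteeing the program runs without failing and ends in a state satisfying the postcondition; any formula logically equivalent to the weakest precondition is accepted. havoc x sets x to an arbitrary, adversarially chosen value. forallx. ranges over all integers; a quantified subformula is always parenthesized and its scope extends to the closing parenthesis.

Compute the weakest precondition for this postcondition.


Working backward. After the program, the postcondition !(d - 5 != -4) must hold; in canonical form it is !(d != 1).
Before havoc b: !(d != 1)
Before d := 3*s + d: !(d + 3*s != 1)
Answer: WP = !(d + 3*s != 1)


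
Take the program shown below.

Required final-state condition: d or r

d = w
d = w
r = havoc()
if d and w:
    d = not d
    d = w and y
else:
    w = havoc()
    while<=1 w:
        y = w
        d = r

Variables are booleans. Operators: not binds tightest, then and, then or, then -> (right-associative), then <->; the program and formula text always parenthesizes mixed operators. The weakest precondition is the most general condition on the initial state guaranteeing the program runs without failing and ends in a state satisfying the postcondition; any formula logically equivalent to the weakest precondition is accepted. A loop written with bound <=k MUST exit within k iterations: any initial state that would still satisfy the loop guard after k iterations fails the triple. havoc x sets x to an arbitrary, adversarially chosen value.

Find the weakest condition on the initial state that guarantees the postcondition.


Working backward. After the program, d or r must hold.
Then branch requires (w and y) or r; else branch requires false.
Before the if: ((d and w) -> ((w and y) or r)) and d and w
Before havoc r: d and w and ((d and w) -> (w and y))
Before d := w: w and (w -> (w and y))
Before d := w: w and (w -> (w and y))
Answer: WP = w and (w -> (w and y))


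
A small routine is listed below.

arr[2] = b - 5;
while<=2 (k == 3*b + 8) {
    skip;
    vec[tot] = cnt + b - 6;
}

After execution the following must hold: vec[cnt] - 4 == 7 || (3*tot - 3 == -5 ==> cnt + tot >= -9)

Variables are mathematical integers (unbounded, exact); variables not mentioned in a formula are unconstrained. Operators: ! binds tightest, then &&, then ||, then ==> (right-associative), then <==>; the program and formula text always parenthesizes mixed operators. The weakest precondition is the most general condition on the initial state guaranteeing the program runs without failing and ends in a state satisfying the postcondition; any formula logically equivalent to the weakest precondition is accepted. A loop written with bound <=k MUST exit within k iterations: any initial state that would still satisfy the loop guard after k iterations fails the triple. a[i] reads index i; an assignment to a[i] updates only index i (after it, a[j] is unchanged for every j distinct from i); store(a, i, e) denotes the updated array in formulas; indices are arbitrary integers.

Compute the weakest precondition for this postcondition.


Working backward. After the program, the postcondition vec[cnt] - 4 == 7 || (3*tot - 3 == -5 ==> cnt + tot >= -9) must hold; in canonical form it is vec[cnt] == 11 || (3*tot == -2 ==> cnt + tot >= -9).
Before the loop (bound <=2), unroll the exhaustion recursion (WP_0 = exit-now case; WP_j = one more guarded iteration, up to j = 2):
  WP_0: (!(k == 3*b + 8)) && (vec[cnt] == 11 || (3*tot == -2 ==> cnt + tot >= -9))
  WP_1: (k == 3*b + 8 ==> ((!(k == 3*b + 8)) && (store(vec, tot, b + cnt - 6)[cnt] == 11 || (3*tot == -2 ==> cnt + tot >= -9)))) && ((!(k == 3*b + 8)) ==> (vec[cnt] == 11 || (3*tot == -2 ==> cnt + tot >= -9)))
  WP_2: (k == 3*b + 8 ==> ((k == 3*b + 8 ==> ((!(k == 3*b + 8)) && (store(store(vec, tot, b + cnt - 6), tot, b + cnt - 6)[cnt] == 11 || (3*tot == -2 ==> cnt + tot >= -9)))) && ((!(k == 3*b + 8)) ==> (store(vec, tot, b + cnt - 6)[cnt] == 11 || (3*tot == -2 ==> cnt + tot >= -9))))) && ((!(k == 3*b + 8)) ==> (vec[cnt] == 11 || (3*tot == -2 ==> cnt + tot >= -9)))
So before the loop: (k == 3*b + 8 ==> ((k == 3*b + 8 ==> ((!(k == 3*b + 8)) && (store(store(vec, tot, b + cnt - 6), tot, b + cnt - 6)[cnt] == 11 || (3*tot == -2 ==> cnt + tot >= -9)))) && ((!(k == 3*b + 8)) ==> (store(vec, tot, b + cnt - 6)[cnt] == 11 || (3*tot == -2 ==> cnt + tot >= -9))))) && ((!(k == 3*b + 8)) ==> (vec[cnt] == 11 || (3*tot == -2 ==> cnt + tot >= -9)))
Before arr[2] := b - 5: (k == 3*b + 8 ==> ((k == 3*b + 8 ==> ((!(k == 3*b + 8)) && (store(store(vec, tot, b + cnt - 6), tot, b + cnt - 6)[cnt] == 11 || (3*tot == -2 ==> cnt + tot >= -9)))) && ((!(k == 3*b + 8)) ==> (store(vec, tot, b + cnt - 6)[cnt] == 11 || (3*tot == -2 ==> cnt + tot >= -9))))) && ((!(k == 3*b + 8)) ==> (vec[cnt] == 11 || (3*tot == -2 ==> cnt + tot >= -9)))
Answer: WP = (k == 3*b + 8 ==> ((k == 3*b + 8 ==> ((!(k == 3*b + 8)) && (store(store(vec, tot, b + cnt - 6), tot, b + cnt - 6)[cnt] == 11 || (3*tot == -2 ==> cnt + tot >= -9)))) && ((!(k == 3*b + 8)) ==> (store(vec, tot, b + cnt - 6)[cnt] == 11 || (3*tot == -2 ==> cnt + tot >= -9))))) && ((!(k == 3*b + 8)) ==> (vec[cnt] == 11 || (3*tot == -2 ==> cnt + tot >= -9)))


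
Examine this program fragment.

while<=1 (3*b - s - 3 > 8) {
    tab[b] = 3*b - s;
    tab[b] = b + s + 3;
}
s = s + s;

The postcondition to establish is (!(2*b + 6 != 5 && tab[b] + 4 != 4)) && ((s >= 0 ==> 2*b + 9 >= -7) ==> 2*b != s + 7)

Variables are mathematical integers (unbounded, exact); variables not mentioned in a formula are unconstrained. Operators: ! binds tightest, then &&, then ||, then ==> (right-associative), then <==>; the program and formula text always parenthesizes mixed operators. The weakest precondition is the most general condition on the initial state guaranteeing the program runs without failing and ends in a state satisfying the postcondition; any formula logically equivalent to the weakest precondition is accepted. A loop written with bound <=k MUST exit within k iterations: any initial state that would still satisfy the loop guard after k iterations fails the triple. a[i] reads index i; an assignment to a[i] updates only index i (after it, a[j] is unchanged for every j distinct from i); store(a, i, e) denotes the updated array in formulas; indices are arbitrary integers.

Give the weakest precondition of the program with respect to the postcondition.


Working backward. After the program, the postcondition (!(2*b + 6 != 5 && tab[b] + 4 != 4)) && ((s >= 0 ==> 2*b + 9 >= -7) ==> 2*b != s + 7) must hold; in canonical form it is (!(2*b != -1 && tab[b] != 0)) && ((s >= 0 ==> 2*b >= -16) ==> 2*b != s + 7).
Before s := s + s: (!(2*b != -1 && tab[b] != 0)) && ((2*s >= 0 ==> 2*b >= -16) ==> 2*b != 2*s + 7)
Before the loop (bound <=1), unroll the exhaustion recursion (WP_0 = exit-now case; WP_j = one more guarded iteration, up to j = 1):
  WP_0: (!(3*b > s + 11)) && (!(2*b != -1 && tab[b] != 0)) && ((2*s >= 0 ==> 2*b >= -16) ==> 2*b != 2*s + 7)
  WP_1: (3*b > s + 11 ==> ((!(3*b > s + 11)) && (!(2*b != -1 && store(store(tab, b, 3*b - s), b, b + s + 3)[b] != 0)) && ((2*s >= 0 ==> 2*b >= -16) ==> 2*b != 2*s + 7))) && ((!(3*b > s + 11)) ==> ((!(2*b != -1 && tab[b] != 0)) && ((2*s >= 0 ==> 2*b >= -16) ==> 2*b != 2*s + 7)))
So before the loop: (3*b > s + 11 ==> ((!(3*b > s + 11)) && (!(2*b != -1 && store(store(tab, b, 3*b - s), b, b + s + 3)[b] != 0)) && ((2*s >= 0 ==> 2*b >= -16) ==> 2*b != 2*s + 7))) && ((!(3*b > s + 11)) ==> ((!(2*b != -1 && tab[b] != 0)) && ((2*s >= 0 ==> 2*b >= -16) ==> 2*b != 2*s + 7)))
Answer: WP = (3*b > s + 11 ==> ((!(3*b > s + 11)) && (!(2*b != -1 && store(store(tab, b, 3*b - s), b, b + s + 3)[b] != 0)) && ((2*s >= 0 ==> 2*b >= -16) ==> 2*b != 2*s + 7))) && ((!(3*b > s + 11)) ==> ((!(2*b != -1 && tab[b] != 0)) && ((2*s >= 0 ==> 2*b >= -16) ==> 2*b != 2*s + 7)))


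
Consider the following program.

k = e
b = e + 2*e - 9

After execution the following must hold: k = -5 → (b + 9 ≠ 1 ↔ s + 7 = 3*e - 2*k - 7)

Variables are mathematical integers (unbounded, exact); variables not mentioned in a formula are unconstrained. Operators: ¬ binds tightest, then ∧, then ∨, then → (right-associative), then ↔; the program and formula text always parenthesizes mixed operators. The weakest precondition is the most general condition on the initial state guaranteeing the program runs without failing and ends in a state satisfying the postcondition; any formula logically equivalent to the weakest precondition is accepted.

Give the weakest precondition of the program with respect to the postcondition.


Working backward. After the program, the postcondition k = -5 → (b + 9 ≠ 1 ↔ s + 7 = 3*e - 2*k - 7) must hold; in canonical form it is k = -5 → (b ≠ -8 ↔ 2*k + s = 3*e - 14).
Before b := e + 2*e - 9: k = -5 → (3*e ≠ 1 ↔ 2*k + s = 3*e - 14)
Before k := e: e = -5 → (3*e ≠ 1 ↔ s = e - 14)
Answer: WP = e = -5 → (3*e ≠ 1 ↔ s = e - 14)


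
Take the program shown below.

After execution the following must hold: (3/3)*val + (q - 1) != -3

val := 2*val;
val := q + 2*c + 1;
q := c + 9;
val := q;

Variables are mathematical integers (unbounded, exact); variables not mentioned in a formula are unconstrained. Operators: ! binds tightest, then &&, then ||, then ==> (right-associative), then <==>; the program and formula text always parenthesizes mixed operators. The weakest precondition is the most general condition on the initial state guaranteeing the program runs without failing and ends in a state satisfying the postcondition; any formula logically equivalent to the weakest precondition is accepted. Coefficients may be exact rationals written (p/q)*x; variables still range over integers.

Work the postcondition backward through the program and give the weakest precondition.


Working backward. After the program, the postcondition (3/3)*val + (q - 1) != -3 must hold; in canonical form it is q + val != -2.
Before val := q: 2*q != -2
Before q := c + 9: 2*c != -20
Before val := q + 2*c + 1: 2*c != -20
Before val := 2*val: 2*c != -20
Answer: WP = 2*c != -20


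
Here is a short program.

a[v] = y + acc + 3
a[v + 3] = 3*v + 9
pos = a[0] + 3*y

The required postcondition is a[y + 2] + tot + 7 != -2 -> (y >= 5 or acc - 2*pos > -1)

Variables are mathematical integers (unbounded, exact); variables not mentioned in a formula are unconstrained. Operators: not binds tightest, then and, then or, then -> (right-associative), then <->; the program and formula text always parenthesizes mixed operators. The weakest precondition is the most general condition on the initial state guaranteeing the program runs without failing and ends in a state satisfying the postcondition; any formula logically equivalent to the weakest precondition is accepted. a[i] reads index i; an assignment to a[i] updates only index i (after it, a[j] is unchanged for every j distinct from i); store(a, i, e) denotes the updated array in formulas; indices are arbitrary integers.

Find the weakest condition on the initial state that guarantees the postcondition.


Working backward. After the program, the postcondition a[y + 2] + tot + 7 != -2 -> (y >= 5 or acc - 2*pos > -1) must hold; in canonical form it is a[y + 2] + tot != -9 -> (y >= 5 or acc > 2*pos - 1).
Before pos := a[0] + 3*y: a[y + 2] + tot != -9 -> (y >= 5 or acc > 2*a[0] + 6*y - 1)
Before a[v + 3] := 3*v + 9: store(a, v + 3, 3*v + 9)[y + 2] + tot != -9 -> (y >= 5 or acc > 2*store(a, v + 3, 3*v + 9)[0] + 6*y - 1)
Before a[v] := y + acc + 3: store(store(a, v, acc + y + 3), v + 3, 3*v + 9)[y + 2] + tot != -9 -> (y >= 5 or acc > 2*store(store(a, v, acc + y + 3), v + 3, 3*v + 9)[0] + 6*y - 1)
Answer: WP = store(store(a, v, acc + y + 3), v + 3, 3*v + 9)[y + 2] + tot != -9 -> (y >= 5 or acc > 2*store(store(a, v, acc + y + 3), v + 3, 3*v + 9)[0] + 6*y - 1)
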